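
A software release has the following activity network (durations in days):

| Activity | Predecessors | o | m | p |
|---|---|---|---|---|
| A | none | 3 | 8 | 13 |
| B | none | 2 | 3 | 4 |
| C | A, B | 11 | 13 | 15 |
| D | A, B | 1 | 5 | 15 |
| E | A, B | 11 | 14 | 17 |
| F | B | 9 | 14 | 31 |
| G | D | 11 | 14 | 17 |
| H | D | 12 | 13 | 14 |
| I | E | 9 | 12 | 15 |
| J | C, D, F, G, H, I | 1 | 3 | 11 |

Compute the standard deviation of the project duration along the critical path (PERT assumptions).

te_A = (3 + 4·8 + 13)/6 = 48/6 = 8; σ²_A = ((13−3)/6)² = 2.778
te_B = (2 + 4·3 + 4)/6 = 18/6 = 3; σ²_B = ((4−2)/6)² = 0.111
te_C = (11 + 4·13 + 15)/6 = 78/6 = 13; σ²_C = ((15−11)/6)² = 0.444
te_D = (1 + 4·5 + 15)/6 = 36/6 = 6; σ²_D = ((15−1)/6)² = 5.444
te_E = (11 + 4·14 + 17)/6 = 84/6 = 14; σ²_E = ((17−11)/6)² = 1.000
te_F = (9 + 4·14 + 31)/6 = 96/6 = 16; σ²_F = ((31−9)/6)² = 13.444
te_G = (11 + 4·14 + 17)/6 = 84/6 = 14; σ²_G = ((17−11)/6)² = 1.000
te_H = (12 + 4·13 + 14)/6 = 78/6 = 13; σ²_H = ((14−12)/6)² = 0.111
te_I = (9 + 4·12 + 15)/6 = 72/6 = 12; σ²_I = ((15−9)/6)² = 1.000
te_J = (1 + 4·3 + 11)/6 = 24/6 = 4; σ²_J = ((11−1)/6)² = 2.778

Forward pass:
ES_A = 0; EF_A = 8
ES_B = 0; EF_B = 3
ES_C = max(EF_A=8, EF_B=3) = 8; EF_C = 8+13 = 21
ES_D = max(EF_A=8, EF_B=3) = 8; EF_D = 8+6 = 14
ES_E = max(EF_A=8, EF_B=3) = 8; EF_E = 8+14 = 22
ES_F = 3; EF_F = 3+16 = 19
ES_G = 14; EF_G = 14+14 = 28
ES_H = 14; EF_H = 14+13 = 27
ES_I = 22; EF_I = 22+12 = 34
ES_J = max(EF_C=21, EF_D=14, EF_F=19, EF_G=28, EF_H=27, EF_I=34) = 34; EF_J = 34+4 = 38
Expected project duration μ = 38 days. Critical path: A → E → I → J.

Variance along critical path = 2.778 + 1.000 + 1.000 + 2.778 = 7.556
σ = √7.556 = 2.749 days

2.75 days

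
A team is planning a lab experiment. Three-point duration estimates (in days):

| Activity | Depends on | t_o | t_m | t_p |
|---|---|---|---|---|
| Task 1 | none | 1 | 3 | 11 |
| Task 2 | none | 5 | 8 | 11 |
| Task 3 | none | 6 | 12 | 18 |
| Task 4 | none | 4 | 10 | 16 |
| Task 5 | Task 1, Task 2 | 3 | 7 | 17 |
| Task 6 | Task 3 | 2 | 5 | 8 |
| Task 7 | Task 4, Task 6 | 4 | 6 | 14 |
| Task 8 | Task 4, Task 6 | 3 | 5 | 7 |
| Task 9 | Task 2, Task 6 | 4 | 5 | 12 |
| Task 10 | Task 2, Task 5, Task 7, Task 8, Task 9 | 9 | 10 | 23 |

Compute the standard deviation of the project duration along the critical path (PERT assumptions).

3.64 days

te_Task 1 = (1 + 4·3 + 11)/6 = 24/6 = 4; σ²_Task 1 = ((11−1)/6)² = 2.778
te_Task 2 = (5 + 4·8 + 11)/6 = 48/6 = 8; σ²_Task 2 = ((11−5)/6)² = 1.000
te_Task 3 = (6 + 4·12 + 18)/6 = 72/6 = 12; σ²_Task 3 = ((18−6)/6)² = 4.000
te_Task 4 = (4 + 4·10 + 16)/6 = 60/6 = 10; σ²_Task 4 = ((16−4)/6)² = 4.000
te_Task 5 = (3 + 4·7 + 17)/6 = 48/6 = 8; σ²_Task 5 = ((17−3)/6)² = 5.444
te_Task 6 = (2 + 4·5 + 8)/6 = 30/6 = 5; σ²_Task 6 = ((8−2)/6)² = 1.000
te_Task 7 = (4 + 4·6 + 14)/6 = 42/6 = 7; σ²_Task 7 = ((14−4)/6)² = 2.778
te_Task 8 = (3 + 4·5 + 7)/6 = 30/6 = 5; σ²_Task 8 = ((7−3)/6)² = 0.444
te_Task 9 = (4 + 4·5 + 12)/6 = 36/6 = 6; σ²_Task 9 = ((12−4)/6)² = 1.778
te_Task 10 = (9 + 4·10 + 23)/6 = 72/6 = 12; σ²_Task 10 = ((23−9)/6)² = 5.444

Forward pass:
ES_Task 1 = 0; EF_Task 1 = 4
ES_Task 2 = 0; EF_Task 2 = 8
ES_Task 3 = 0; EF_Task 3 = 12
ES_Task 4 = 0; EF_Task 4 = 10
ES_Task 5 = max(EF_Task 1=4, EF_Task 2=8) = 8; EF_Task 5 = 8+8 = 16
ES_Task 6 = 12; EF_Task 6 = 12+5 = 17
ES_Task 7 = max(EF_Task 4=10, EF_Task 6=17) = 17; EF_Task 7 = 17+7 = 24
ES_Task 8 = max(EF_Task 4=10, EF_Task 6=17) = 17; EF_Task 8 = 17+5 = 22
ES_Task 9 = max(EF_Task 2=8, EF_Task 6=17) = 17; EF_Task 9 = 17+6 = 23
ES_Task 10 = max(EF_Task 2=8, EF_Task 5=16, EF_Task 7=24, EF_Task 8=22, EF_Task 9=23) = 24; EF_Task 10 = 24+12 = 36
Expected project duration μ = 36 days. Critical path: Task 3 → Task 6 → Task 7 → Task 10.

Variance along critical path = 4.000 + 1.000 + 2.778 + 5.444 = 13.222
σ = √13.222 = 3.636 days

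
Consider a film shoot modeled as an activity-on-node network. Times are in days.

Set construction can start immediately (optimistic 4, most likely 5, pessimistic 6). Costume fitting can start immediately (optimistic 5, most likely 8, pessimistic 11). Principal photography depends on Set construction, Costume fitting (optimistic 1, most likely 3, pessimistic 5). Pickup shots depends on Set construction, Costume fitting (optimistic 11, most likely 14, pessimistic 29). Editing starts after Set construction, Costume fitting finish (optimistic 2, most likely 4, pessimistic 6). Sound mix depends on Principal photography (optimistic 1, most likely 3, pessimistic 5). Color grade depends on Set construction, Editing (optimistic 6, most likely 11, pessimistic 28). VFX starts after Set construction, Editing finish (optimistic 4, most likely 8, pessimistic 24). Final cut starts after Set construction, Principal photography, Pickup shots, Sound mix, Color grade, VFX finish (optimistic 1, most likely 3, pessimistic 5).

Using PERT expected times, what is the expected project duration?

te_Set construction = (4 + 4·5 + 6)/6 = 30/6 = 5
te_Costume fitting = (5 + 4·8 + 11)/6 = 48/6 = 8
te_Principal photography = (1 + 4·3 + 5)/6 = 18/6 = 3
te_Pickup shots = (11 + 4·14 + 29)/6 = 96/6 = 16
te_Editing = (2 + 4·4 + 6)/6 = 24/6 = 4
te_Sound mix = (1 + 4·3 + 5)/6 = 18/6 = 3
te_Color grade = (6 + 4·11 + 28)/6 = 78/6 = 13
te_VFX = (4 + 4·8 + 24)/6 = 60/6 = 10
te_Final cut = (1 + 4·3 + 5)/6 = 18/6 = 3

Forward pass:
ES_Set construction = 0; EF_Set construction = 5
ES_Costume fitting = 0; EF_Costume fitting = 8
ES_Principal photography = max(EF_Set construction=5, EF_Costume fitting=8) = 8; EF_Principal photography = 8+3 = 11
ES_Pickup shots = max(EF_Set construction=5, EF_Costume fitting=8) = 8; EF_Pickup shots = 8+16 = 24
ES_Editing = max(EF_Set construction=5, EF_Costume fitting=8) = 8; EF_Editing = 8+4 = 12
ES_Sound mix = 11; EF_Sound mix = 11+3 = 14
ES_Color grade = max(EF_Set construction=5, EF_Editing=12) = 12; EF_Color grade = 12+13 = 25
ES_VFX = max(EF_Set construction=5, EF_Editing=12) = 12; EF_VFX = 12+10 = 22
ES_Final cut = max(EF_Set construction=5, EF_Principal photography=11, EF_Pickup shots=24, EF_Sound mix=14, EF_Color grade=25, EF_VFX=22) = 25; EF_Final cut = 25+3 = 28
Expected project duration μ = 28 days. Critical path: Costume fitting → Editing → Color grade → Final cut.

28 days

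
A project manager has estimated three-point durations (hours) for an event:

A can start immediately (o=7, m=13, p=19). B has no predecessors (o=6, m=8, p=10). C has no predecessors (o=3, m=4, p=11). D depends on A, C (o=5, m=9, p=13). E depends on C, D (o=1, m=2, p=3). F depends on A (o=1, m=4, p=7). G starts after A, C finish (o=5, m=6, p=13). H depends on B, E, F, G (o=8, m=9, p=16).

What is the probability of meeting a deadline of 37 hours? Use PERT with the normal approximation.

0.861

te_A = (7 + 4·13 + 19)/6 = 78/6 = 13; σ²_A = ((19−7)/6)² = 4.000
te_B = (6 + 4·8 + 10)/6 = 48/6 = 8; σ²_B = ((10−6)/6)² = 0.444
te_C = (3 + 4·4 + 11)/6 = 30/6 = 5; σ²_C = ((11−3)/6)² = 1.778
te_D = (5 + 4·9 + 13)/6 = 54/6 = 9; σ²_D = ((13−5)/6)² = 1.778
te_E = (1 + 4·2 + 3)/6 = 12/6 = 2; σ²_E = ((3−1)/6)² = 0.111
te_F = (1 + 4·4 + 7)/6 = 24/6 = 4; σ²_F = ((7−1)/6)² = 1.000
te_G = (5 + 4·6 + 13)/6 = 42/6 = 7; σ²_G = ((13−5)/6)² = 1.778
te_H = (8 + 4·9 + 16)/6 = 60/6 = 10; σ²_H = ((16−8)/6)² = 1.778

Forward pass:
ES_A = 0; EF_A = 13
ES_B = 0; EF_B = 8
ES_C = 0; EF_C = 5
ES_D = max(EF_A=13, EF_C=5) = 13; EF_D = 13+9 = 22
ES_E = max(EF_C=5, EF_D=22) = 22; EF_E = 22+2 = 24
ES_F = 13; EF_F = 13+4 = 17
ES_G = max(EF_A=13, EF_C=5) = 13; EF_G = 13+7 = 20
ES_H = max(EF_B=8, EF_E=24, EF_F=17, EF_G=20) = 24; EF_H = 24+10 = 34
Expected project duration μ = 34 hours. Critical path: A → D → E → H.

Variance along critical path = 4.000 + 1.778 + 0.111 + 1.778 = 7.667; σ = √7.667 = 2.769 hours.
Z = (37 − 34) / 2.769 = 1.083
P(T ≤ 37) = Φ(1.083) ≈ 0.861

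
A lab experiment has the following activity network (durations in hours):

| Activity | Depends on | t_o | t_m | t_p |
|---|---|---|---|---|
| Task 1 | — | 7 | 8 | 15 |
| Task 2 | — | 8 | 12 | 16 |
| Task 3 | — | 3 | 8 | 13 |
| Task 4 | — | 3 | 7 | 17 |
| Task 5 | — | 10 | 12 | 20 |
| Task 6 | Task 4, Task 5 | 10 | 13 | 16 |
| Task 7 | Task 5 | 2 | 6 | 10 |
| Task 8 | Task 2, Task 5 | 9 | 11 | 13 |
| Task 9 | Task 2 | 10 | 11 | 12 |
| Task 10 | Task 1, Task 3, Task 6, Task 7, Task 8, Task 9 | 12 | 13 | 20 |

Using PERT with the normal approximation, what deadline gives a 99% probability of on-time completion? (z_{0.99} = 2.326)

45.5 hours

te_Task 1 = (7 + 4·8 + 15)/6 = 54/6 = 9; σ²_Task 1 = ((15−7)/6)² = 1.778
te_Task 2 = (8 + 4·12 + 16)/6 = 72/6 = 12; σ²_Task 2 = ((16−8)/6)² = 1.778
te_Task 3 = (3 + 4·8 + 13)/6 = 48/6 = 8; σ²_Task 3 = ((13−3)/6)² = 2.778
te_Task 4 = (3 + 4·7 + 17)/6 = 48/6 = 8; σ²_Task 4 = ((17−3)/6)² = 5.444
te_Task 5 = (10 + 4·12 + 20)/6 = 78/6 = 13; σ²_Task 5 = ((20−10)/6)² = 2.778
te_Task 6 = (10 + 4·13 + 16)/6 = 78/6 = 13; σ²_Task 6 = ((16−10)/6)² = 1.000
te_Task 7 = (2 + 4·6 + 10)/6 = 36/6 = 6; σ²_Task 7 = ((10−2)/6)² = 1.778
te_Task 8 = (9 + 4·11 + 13)/6 = 66/6 = 11; σ²_Task 8 = ((13−9)/6)² = 0.444
te_Task 9 = (10 + 4·11 + 12)/6 = 66/6 = 11; σ²_Task 9 = ((12−10)/6)² = 0.111
te_Task 10 = (12 + 4·13 + 20)/6 = 84/6 = 14; σ²_Task 10 = ((20−12)/6)² = 1.778

Forward pass:
ES_Task 1 = 0; EF_Task 1 = 9
ES_Task 2 = 0; EF_Task 2 = 12
ES_Task 3 = 0; EF_Task 3 = 8
ES_Task 4 = 0; EF_Task 4 = 8
ES_Task 5 = 0; EF_Task 5 = 13
ES_Task 6 = max(EF_Task 4=8, EF_Task 5=13) = 13; EF_Task 6 = 13+13 = 26
ES_Task 7 = 13; EF_Task 7 = 13+6 = 19
ES_Task 8 = max(EF_Task 2=12, EF_Task 5=13) = 13; EF_Task 8 = 13+11 = 24
ES_Task 9 = 12; EF_Task 9 = 12+11 = 23
ES_Task 10 = max(EF_Task 1=9, EF_Task 3=8, EF_Task 6=26, EF_Task 7=19, EF_Task 8=24, EF_Task 9=23) = 26; EF_Task 10 = 26+14 = 40
Expected project duration μ = 40 hours. Critical path: Task 5 → Task 6 → Task 10.

Variance along critical path = 2.778 + 1.000 + 1.778 = 5.556; σ = 2.357 hours.
D = μ + z·σ = 40 + 2.326·2.357 = 45.5 hours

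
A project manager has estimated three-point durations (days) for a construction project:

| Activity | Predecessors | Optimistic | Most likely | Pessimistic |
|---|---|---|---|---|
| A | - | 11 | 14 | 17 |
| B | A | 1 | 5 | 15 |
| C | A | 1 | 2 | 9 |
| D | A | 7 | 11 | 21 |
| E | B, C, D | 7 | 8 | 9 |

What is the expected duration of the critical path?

te_A = (11 + 4·14 + 17)/6 = 84/6 = 14
te_B = (1 + 4·5 + 15)/6 = 36/6 = 6
te_C = (1 + 4·2 + 9)/6 = 18/6 = 3
te_D = (7 + 4·11 + 21)/6 = 72/6 = 12
te_E = (7 + 4·8 + 9)/6 = 48/6 = 8

Forward pass:
ES_A = 0; EF_A = 14
ES_B = 14; EF_B = 14+6 = 20
ES_C = 14; EF_C = 14+3 = 17
ES_D = 14; EF_D = 14+12 = 26
ES_E = max(EF_B=20, EF_C=17, EF_D=26) = 26; EF_E = 26+8 = 34
Expected project duration μ = 34 days. Critical path: A → D → E.

34 days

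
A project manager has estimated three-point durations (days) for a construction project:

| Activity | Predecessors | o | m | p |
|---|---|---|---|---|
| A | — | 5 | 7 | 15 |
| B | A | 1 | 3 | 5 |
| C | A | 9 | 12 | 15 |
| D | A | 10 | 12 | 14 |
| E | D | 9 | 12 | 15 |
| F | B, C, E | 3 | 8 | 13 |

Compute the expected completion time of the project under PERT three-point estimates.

te_A = (5 + 4·7 + 15)/6 = 48/6 = 8
te_B = (1 + 4·3 + 5)/6 = 18/6 = 3
te_C = (9 + 4·12 + 15)/6 = 72/6 = 12
te_D = (10 + 4·12 + 14)/6 = 72/6 = 12
te_E = (9 + 4·12 + 15)/6 = 72/6 = 12
te_F = (3 + 4·8 + 13)/6 = 48/6 = 8

Forward pass:
ES_A = 0; EF_A = 8
ES_B = 8; EF_B = 8+3 = 11
ES_C = 8; EF_C = 8+12 = 20
ES_D = 8; EF_D = 8+12 = 20
ES_E = 20; EF_E = 20+12 = 32
ES_F = max(EF_B=11, EF_C=20, EF_E=32) = 32; EF_F = 32+8 = 40
Expected project duration μ = 40 days. Critical path: A → D → E → F.

40 days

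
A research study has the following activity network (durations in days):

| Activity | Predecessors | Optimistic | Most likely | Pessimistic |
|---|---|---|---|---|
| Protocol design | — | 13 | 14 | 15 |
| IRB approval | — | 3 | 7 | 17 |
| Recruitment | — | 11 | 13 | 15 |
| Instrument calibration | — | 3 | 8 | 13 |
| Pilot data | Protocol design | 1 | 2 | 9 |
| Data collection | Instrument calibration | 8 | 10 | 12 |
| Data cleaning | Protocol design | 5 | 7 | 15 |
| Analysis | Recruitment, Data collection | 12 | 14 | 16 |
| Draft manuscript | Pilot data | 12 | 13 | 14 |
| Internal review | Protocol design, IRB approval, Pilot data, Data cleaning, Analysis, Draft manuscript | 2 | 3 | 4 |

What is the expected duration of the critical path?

te_Protocol design = (13 + 4·14 + 15)/6 = 84/6 = 14
te_IRB approval = (3 + 4·7 + 17)/6 = 48/6 = 8
te_Recruitment = (11 + 4·13 + 15)/6 = 78/6 = 13
te_Instrument calibration = (3 + 4·8 + 13)/6 = 48/6 = 8
te_Pilot data = (1 + 4·2 + 9)/6 = 18/6 = 3
te_Data collection = (8 + 4·10 + 12)/6 = 60/6 = 10
te_Data cleaning = (5 + 4·7 + 15)/6 = 48/6 = 8
te_Analysis = (12 + 4·14 + 16)/6 = 84/6 = 14
te_Draft manuscript = (12 + 4·13 + 14)/6 = 78/6 = 13
te_Internal review = (2 + 4·3 + 4)/6 = 18/6 = 3

Forward pass:
ES_Protocol design = 0; EF_Protocol design = 14
ES_IRB approval = 0; EF_IRB approval = 8
ES_Recruitment = 0; EF_Recruitment = 13
ES_Instrument calibration = 0; EF_Instrument calibration = 8
ES_Pilot data = 14; EF_Pilot data = 14+3 = 17
ES_Data collection = 8; EF_Data collection = 8+10 = 18
ES_Data cleaning = 14; EF_Data cleaning = 14+8 = 22
ES_Analysis = max(EF_Recruitment=13, EF_Data collection=18) = 18; EF_Analysis = 18+14 = 32
ES_Draft manuscript = 17; EF_Draft manuscript = 17+13 = 30
ES_Internal review = max(EF_Protocol design=14, EF_IRB approval=8, EF_Pilot data=17, EF_Data cleaning=22, EF_Analysis=32, EF_Draft manuscript=30) = 32; EF_Internal review = 32+3 = 35
Expected project duration μ = 35 days. Critical path: Instrument calibration → Data collection → Analysis → Internal review.

35 days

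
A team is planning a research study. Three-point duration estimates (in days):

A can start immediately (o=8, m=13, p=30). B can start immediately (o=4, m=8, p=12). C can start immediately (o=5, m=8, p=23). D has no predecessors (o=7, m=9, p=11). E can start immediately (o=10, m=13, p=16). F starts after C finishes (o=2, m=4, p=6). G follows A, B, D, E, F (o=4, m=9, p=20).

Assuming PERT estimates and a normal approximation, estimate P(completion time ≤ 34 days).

0.976

te_A = (8 + 4·13 + 30)/6 = 90/6 = 15; σ²_A = ((30−8)/6)² = 13.444
te_B = (4 + 4·8 + 12)/6 = 48/6 = 8; σ²_B = ((12−4)/6)² = 1.778
te_C = (5 + 4·8 + 23)/6 = 60/6 = 10; σ²_C = ((23−5)/6)² = 9.000
te_D = (7 + 4·9 + 11)/6 = 54/6 = 9; σ²_D = ((11−7)/6)² = 0.444
te_E = (10 + 4·13 + 16)/6 = 78/6 = 13; σ²_E = ((16−10)/6)² = 1.000
te_F = (2 + 4·4 + 6)/6 = 24/6 = 4; σ²_F = ((6−2)/6)² = 0.444
te_G = (4 + 4·9 + 20)/6 = 60/6 = 10; σ²_G = ((20−4)/6)² = 7.111

Forward pass:
ES_A = 0; EF_A = 15
ES_B = 0; EF_B = 8
ES_C = 0; EF_C = 10
ES_D = 0; EF_D = 9
ES_E = 0; EF_E = 13
ES_F = 10; EF_F = 10+4 = 14
ES_G = max(EF_A=15, EF_B=8, EF_D=9, EF_E=13, EF_F=14) = 15; EF_G = 15+10 = 25
Expected project duration μ = 25 days. Critical path: A → G.

Variance along critical path = 13.444 + 7.111 = 20.556; σ = √20.556 = 4.534 days.
Z = (34 − 25) / 4.534 = 1.985
P(T ≤ 34) = Φ(1.985) ≈ 0.976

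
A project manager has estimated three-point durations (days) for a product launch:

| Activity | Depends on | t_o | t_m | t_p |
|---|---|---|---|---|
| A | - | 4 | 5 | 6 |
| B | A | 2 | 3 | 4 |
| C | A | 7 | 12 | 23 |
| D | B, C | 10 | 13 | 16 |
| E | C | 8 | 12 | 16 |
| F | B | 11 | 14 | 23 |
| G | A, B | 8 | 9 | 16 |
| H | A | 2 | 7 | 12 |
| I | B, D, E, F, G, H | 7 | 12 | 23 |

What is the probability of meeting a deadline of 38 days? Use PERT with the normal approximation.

te_A = (4 + 4·5 + 6)/6 = 30/6 = 5; σ²_A = ((6−4)/6)² = 0.111
te_B = (2 + 4·3 + 4)/6 = 18/6 = 3; σ²_B = ((4−2)/6)² = 0.111
te_C = (7 + 4·12 + 23)/6 = 78/6 = 13; σ²_C = ((23−7)/6)² = 7.111
te_D = (10 + 4·13 + 16)/6 = 78/6 = 13; σ²_D = ((16−10)/6)² = 1.000
te_E = (8 + 4·12 + 16)/6 = 72/6 = 12; σ²_E = ((16−8)/6)² = 1.778
te_F = (11 + 4·14 + 23)/6 = 90/6 = 15; σ²_F = ((23−11)/6)² = 4.000
te_G = (8 + 4·9 + 16)/6 = 60/6 = 10; σ²_G = ((16−8)/6)² = 1.778
te_H = (2 + 4·7 + 12)/6 = 42/6 = 7; σ²_H = ((12−2)/6)² = 2.778
te_I = (7 + 4·12 + 23)/6 = 78/6 = 13; σ²_I = ((23−7)/6)² = 7.111

Forward pass:
ES_A = 0; EF_A = 5
ES_B = 5; EF_B = 5+3 = 8
ES_C = 5; EF_C = 5+13 = 18
ES_D = max(EF_B=8, EF_C=18) = 18; EF_D = 18+13 = 31
ES_E = 18; EF_E = 18+12 = 30
ES_F = 8; EF_F = 8+15 = 23
ES_G = max(EF_A=5, EF_B=8) = 8; EF_G = 8+10 = 18
ES_H = 5; EF_H = 5+7 = 12
ES_I = max(EF_B=8, EF_D=31, EF_E=30, EF_F=23, EF_G=18, EF_H=12) = 31; EF_I = 31+13 = 44
Expected project duration μ = 44 days. Critical path: A → C → D → I.

Variance along critical path = 0.111 + 7.111 + 1.000 + 7.111 = 15.333; σ = √15.333 = 3.916 days.
Z = (38 − 44) / 3.916 = -1.532
P(T ≤ 38) = Φ(-1.532) ≈ 0.063

0.063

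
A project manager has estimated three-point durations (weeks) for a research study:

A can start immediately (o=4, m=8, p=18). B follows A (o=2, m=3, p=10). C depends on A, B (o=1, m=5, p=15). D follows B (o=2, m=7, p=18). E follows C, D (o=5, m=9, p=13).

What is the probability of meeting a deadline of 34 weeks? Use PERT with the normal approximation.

te_A = (4 + 4·8 + 18)/6 = 54/6 = 9; σ²_A = ((18−4)/6)² = 5.444
te_B = (2 + 4·3 + 10)/6 = 24/6 = 4; σ²_B = ((10−2)/6)² = 1.778
te_C = (1 + 4·5 + 15)/6 = 36/6 = 6; σ²_C = ((15−1)/6)² = 5.444
te_D = (2 + 4·7 + 18)/6 = 48/6 = 8; σ²_D = ((18−2)/6)² = 7.111
te_E = (5 + 4·9 + 13)/6 = 54/6 = 9; σ²_E = ((13−5)/6)² = 1.778

Forward pass:
ES_A = 0; EF_A = 9
ES_B = 9; EF_B = 9+4 = 13
ES_C = max(EF_A=9, EF_B=13) = 13; EF_C = 13+6 = 19
ES_D = 13; EF_D = 13+8 = 21
ES_E = max(EF_C=19, EF_D=21) = 21; EF_E = 21+9 = 30
Expected project duration μ = 30 weeks. Critical path: A → B → D → E.

Variance along critical path = 5.444 + 1.778 + 7.111 + 1.778 = 16.111; σ = √16.111 = 4.014 weeks.
Z = (34 − 30) / 4.014 = 0.997
P(T ≤ 34) = Φ(0.997) ≈ 0.841

0.841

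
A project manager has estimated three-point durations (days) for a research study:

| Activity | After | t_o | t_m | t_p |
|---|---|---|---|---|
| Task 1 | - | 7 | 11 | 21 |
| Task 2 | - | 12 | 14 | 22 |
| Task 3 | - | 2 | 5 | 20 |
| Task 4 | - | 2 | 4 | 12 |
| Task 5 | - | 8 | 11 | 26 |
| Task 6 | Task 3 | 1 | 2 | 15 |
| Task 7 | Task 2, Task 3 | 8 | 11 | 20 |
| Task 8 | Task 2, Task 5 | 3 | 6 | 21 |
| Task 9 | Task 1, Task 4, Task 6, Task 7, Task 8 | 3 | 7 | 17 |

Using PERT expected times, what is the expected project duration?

te_Task 1 = (7 + 4·11 + 21)/6 = 72/6 = 12
te_Task 2 = (12 + 4·14 + 22)/6 = 90/6 = 15
te_Task 3 = (2 + 4·5 + 20)/6 = 42/6 = 7
te_Task 4 = (2 + 4·4 + 12)/6 = 30/6 = 5
te_Task 5 = (8 + 4·11 + 26)/6 = 78/6 = 13
te_Task 6 = (1 + 4·2 + 15)/6 = 24/6 = 4
te_Task 7 = (8 + 4·11 + 20)/6 = 72/6 = 12
te_Task 8 = (3 + 4·6 + 21)/6 = 48/6 = 8
te_Task 9 = (3 + 4·7 + 17)/6 = 48/6 = 8

Forward pass:
ES_Task 1 = 0; EF_Task 1 = 12
ES_Task 2 = 0; EF_Task 2 = 15
ES_Task 3 = 0; EF_Task 3 = 7
ES_Task 4 = 0; EF_Task 4 = 5
ES_Task 5 = 0; EF_Task 5 = 13
ES_Task 6 = 7; EF_Task 6 = 7+4 = 11
ES_Task 7 = max(EF_Task 2=15, EF_Task 3=7) = 15; EF_Task 7 = 15+12 = 27
ES_Task 8 = max(EF_Task 2=15, EF_Task 5=13) = 15; EF_Task 8 = 15+8 = 23
ES_Task 9 = max(EF_Task 1=12, EF_Task 4=5, EF_Task 6=11, EF_Task 7=27, EF_Task 8=23) = 27; EF_Task 9 = 27+8 = 35
Expected project duration μ = 35 days. Critical path: Task 2 → Task 7 → Task 9.

35 days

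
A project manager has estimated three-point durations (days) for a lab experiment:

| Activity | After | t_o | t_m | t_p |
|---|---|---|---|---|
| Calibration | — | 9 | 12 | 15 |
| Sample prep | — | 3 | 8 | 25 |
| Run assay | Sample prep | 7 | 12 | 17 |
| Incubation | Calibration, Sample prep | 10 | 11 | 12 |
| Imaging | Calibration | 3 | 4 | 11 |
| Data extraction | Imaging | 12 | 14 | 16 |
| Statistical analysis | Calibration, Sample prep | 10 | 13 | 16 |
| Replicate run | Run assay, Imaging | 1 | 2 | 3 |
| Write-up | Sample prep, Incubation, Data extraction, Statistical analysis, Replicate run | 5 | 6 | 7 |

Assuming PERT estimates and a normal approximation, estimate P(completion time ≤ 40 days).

0.950

te_Calibration = (9 + 4·12 + 15)/6 = 72/6 = 12; σ²_Calibration = ((15−9)/6)² = 1.000
te_Sample prep = (3 + 4·8 + 25)/6 = 60/6 = 10; σ²_Sample prep = ((25−3)/6)² = 13.444
te_Run assay = (7 + 4·12 + 17)/6 = 72/6 = 12; σ²_Run assay = ((17−7)/6)² = 2.778
te_Incubation = (10 + 4·11 + 12)/6 = 66/6 = 11; σ²_Incubation = ((12−10)/6)² = 0.111
te_Imaging = (3 + 4·4 + 11)/6 = 30/6 = 5; σ²_Imaging = ((11−3)/6)² = 1.778
te_Data extraction = (12 + 4·14 + 16)/6 = 84/6 = 14; σ²_Data extraction = ((16−12)/6)² = 0.444
te_Statistical analysis = (10 + 4·13 + 16)/6 = 78/6 = 13; σ²_Statistical analysis = ((16−10)/6)² = 1.000
te_Replicate run = (1 + 4·2 + 3)/6 = 12/6 = 2; σ²_Replicate run = ((3−1)/6)² = 0.111
te_Write-up = (5 + 4·6 + 7)/6 = 36/6 = 6; σ²_Write-up = ((7−5)/6)² = 0.111

Forward pass:
ES_Calibration = 0; EF_Calibration = 12
ES_Sample prep = 0; EF_Sample prep = 10
ES_Run assay = 10; EF_Run assay = 10+12 = 22
ES_Incubation = max(EF_Calibration=12, EF_Sample prep=10) = 12; EF_Incubation = 12+11 = 23
ES_Imaging = 12; EF_Imaging = 12+5 = 17
ES_Data extraction = 17; EF_Data extraction = 17+14 = 31
ES_Statistical analysis = max(EF_Calibration=12, EF_Sample prep=10) = 12; EF_Statistical analysis = 12+13 = 25
ES_Replicate run = max(EF_Run assay=22, EF_Imaging=17) = 22; EF_Replicate run = 22+2 = 24
ES_Write-up = max(EF_Sample prep=10, EF_Incubation=23, EF_Data extraction=31, EF_Statistical analysis=25, EF_Replicate run=24) = 31; EF_Write-up = 31+6 = 37
Expected project duration μ = 37 days. Critical path: Calibration → Imaging → Data extraction → Write-up.

Variance along critical path = 1.000 + 1.778 + 0.444 + 0.111 = 3.333; σ = √3.333 = 1.826 days.
Z = (40 − 37) / 1.826 = 1.643
P(T ≤ 40) = Φ(1.643) ≈ 0.950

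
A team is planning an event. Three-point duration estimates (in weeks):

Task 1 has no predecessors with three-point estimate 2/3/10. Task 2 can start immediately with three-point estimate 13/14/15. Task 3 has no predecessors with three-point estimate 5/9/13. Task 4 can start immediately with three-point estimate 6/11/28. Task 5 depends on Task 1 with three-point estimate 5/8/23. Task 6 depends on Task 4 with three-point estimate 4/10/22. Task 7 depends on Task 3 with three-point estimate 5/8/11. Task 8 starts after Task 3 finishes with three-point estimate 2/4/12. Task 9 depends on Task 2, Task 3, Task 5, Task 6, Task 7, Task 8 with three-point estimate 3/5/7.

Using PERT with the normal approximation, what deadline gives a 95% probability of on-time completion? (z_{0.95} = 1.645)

36.9 weeks

te_Task 1 = (2 + 4·3 + 10)/6 = 24/6 = 4; σ²_Task 1 = ((10−2)/6)² = 1.778
te_Task 2 = (13 + 4·14 + 15)/6 = 84/6 = 14; σ²_Task 2 = ((15−13)/6)² = 0.111
te_Task 3 = (5 + 4·9 + 13)/6 = 54/6 = 9; σ²_Task 3 = ((13−5)/6)² = 1.778
te_Task 4 = (6 + 4·11 + 28)/6 = 78/6 = 13; σ²_Task 4 = ((28−6)/6)² = 13.444
te_Task 5 = (5 + 4·8 + 23)/6 = 60/6 = 10; σ²_Task 5 = ((23−5)/6)² = 9.000
te_Task 6 = (4 + 4·10 + 22)/6 = 66/6 = 11; σ²_Task 6 = ((22−4)/6)² = 9.000
te_Task 7 = (5 + 4·8 + 11)/6 = 48/6 = 8; σ²_Task 7 = ((11−5)/6)² = 1.000
te_Task 8 = (2 + 4·4 + 12)/6 = 30/6 = 5; σ²_Task 8 = ((12−2)/6)² = 2.778
te_Task 9 = (3 + 4·5 + 7)/6 = 30/6 = 5; σ²_Task 9 = ((7−3)/6)² = 0.444

Forward pass:
ES_Task 1 = 0; EF_Task 1 = 4
ES_Task 2 = 0; EF_Task 2 = 14
ES_Task 3 = 0; EF_Task 3 = 9
ES_Task 4 = 0; EF_Task 4 = 13
ES_Task 5 = 4; EF_Task 5 = 4+10 = 14
ES_Task 6 = 13; EF_Task 6 = 13+11 = 24
ES_Task 7 = 9; EF_Task 7 = 9+8 = 17
ES_Task 8 = 9; EF_Task 8 = 9+5 = 14
ES_Task 9 = max(EF_Task 2=14, EF_Task 3=9, EF_Task 5=14, EF_Task 6=24, EF_Task 7=17, EF_Task 8=14) = 24; EF_Task 9 = 24+5 = 29
Expected project duration μ = 29 weeks. Critical path: Task 4 → Task 6 → Task 9.

Variance along critical path = 13.444 + 9.000 + 0.444 = 22.889; σ = 4.784 weeks.
D = μ + z·σ = 29 + 1.645·4.784 = 36.9 weeks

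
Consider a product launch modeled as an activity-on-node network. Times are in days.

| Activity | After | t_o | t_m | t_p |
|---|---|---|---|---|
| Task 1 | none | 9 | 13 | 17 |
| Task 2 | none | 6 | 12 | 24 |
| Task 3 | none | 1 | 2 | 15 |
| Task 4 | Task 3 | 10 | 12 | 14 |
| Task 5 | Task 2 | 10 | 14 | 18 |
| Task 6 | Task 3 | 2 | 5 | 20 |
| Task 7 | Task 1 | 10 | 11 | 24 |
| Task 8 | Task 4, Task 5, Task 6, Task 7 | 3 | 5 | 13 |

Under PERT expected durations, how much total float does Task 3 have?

te_Task 1 = (9 + 4·13 + 17)/6 = 78/6 = 13
te_Task 2 = (6 + 4·12 + 24)/6 = 78/6 = 13
te_Task 3 = (1 + 4·2 + 15)/6 = 24/6 = 4
te_Task 4 = (10 + 4·12 + 14)/6 = 72/6 = 12
te_Task 5 = (10 + 4·14 + 18)/6 = 84/6 = 14
te_Task 6 = (2 + 4·5 + 20)/6 = 42/6 = 7
te_Task 7 = (10 + 4·11 + 24)/6 = 78/6 = 13
te_Task 8 = (3 + 4·5 + 13)/6 = 36/6 = 6

Forward pass:
ES_Task 1 = 0; EF_Task 1 = 13
ES_Task 2 = 0; EF_Task 2 = 13
ES_Task 3 = 0; EF_Task 3 = 4
ES_Task 4 = 4; EF_Task 4 = 4+12 = 16
ES_Task 5 = 13; EF_Task 5 = 13+14 = 27
ES_Task 6 = 4; EF_Task 6 = 4+7 = 11
ES_Task 7 = 13; EF_Task 7 = 13+13 = 26
ES_Task 8 = max(EF_Task 4=16, EF_Task 5=27, EF_Task 6=11, EF_Task 7=26) = 27; EF_Task 8 = 27+6 = 33
Expected project duration μ = 33 days. Critical path: Task 2 → Task 5 → Task 8.

Backward pass:
LF_Task 8 = 33; LS_Task 8 = 33−6 = 27
LF_Task 7 = LS_Task 8 = 27; LS_Task 7 = 27−13 = 14
LF_Task 6 = LS_Task 8 = 27; LS_Task 6 = 27−7 = 20
LF_Task 5 = LS_Task 8 = 27; LS_Task 5 = 27−14 = 13
LF_Task 4 = LS_Task 8 = 27; LS_Task 4 = 27−12 = 15
LF_Task 3 = min(LS_Task 4=15, LS_Task 6=20) = 15; LS_Task 3 = 15−4 = 11
LF_Task 2 = LS_Task 5 = 13; LS_Task 2 = 13−13 = 0
LF_Task 1 = LS_Task 7 = 14; LS_Task 1 = 14−13 = 1
Slack_Task 3 = LS_Task 3 − ES_Task 3 = 11 − 0 = 11

11 days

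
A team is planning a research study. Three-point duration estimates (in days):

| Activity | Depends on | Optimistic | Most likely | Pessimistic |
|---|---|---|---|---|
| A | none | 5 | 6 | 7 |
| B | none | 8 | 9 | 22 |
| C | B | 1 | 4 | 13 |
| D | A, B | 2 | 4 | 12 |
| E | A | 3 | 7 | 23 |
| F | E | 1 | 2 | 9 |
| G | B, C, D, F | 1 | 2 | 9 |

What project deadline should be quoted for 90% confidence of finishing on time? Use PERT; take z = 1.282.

25.9 days

te_A = (5 + 4·6 + 7)/6 = 36/6 = 6; σ²_A = ((7−5)/6)² = 0.111
te_B = (8 + 4·9 + 22)/6 = 66/6 = 11; σ²_B = ((22−8)/6)² = 5.444
te_C = (1 + 4·4 + 13)/6 = 30/6 = 5; σ²_C = ((13−1)/6)² = 4.000
te_D = (2 + 4·4 + 12)/6 = 30/6 = 5; σ²_D = ((12−2)/6)² = 2.778
te_E = (3 + 4·7 + 23)/6 = 54/6 = 9; σ²_E = ((23−3)/6)² = 11.111
te_F = (1 + 4·2 + 9)/6 = 18/6 = 3; σ²_F = ((9−1)/6)² = 1.778
te_G = (1 + 4·2 + 9)/6 = 18/6 = 3; σ²_G = ((9−1)/6)² = 1.778

Forward pass:
ES_A = 0; EF_A = 6
ES_B = 0; EF_B = 11
ES_C = 11; EF_C = 11+5 = 16
ES_D = max(EF_A=6, EF_B=11) = 11; EF_D = 11+5 = 16
ES_E = 6; EF_E = 6+9 = 15
ES_F = 15; EF_F = 15+3 = 18
ES_G = max(EF_B=11, EF_C=16, EF_D=16, EF_F=18) = 18; EF_G = 18+3 = 21
Expected project duration μ = 21 days. Critical path: A → E → F → G.

Variance along critical path = 0.111 + 11.111 + 1.778 + 1.778 = 14.778; σ = 3.844 days.
D = μ + z·σ = 21 + 1.282·3.844 = 25.9 days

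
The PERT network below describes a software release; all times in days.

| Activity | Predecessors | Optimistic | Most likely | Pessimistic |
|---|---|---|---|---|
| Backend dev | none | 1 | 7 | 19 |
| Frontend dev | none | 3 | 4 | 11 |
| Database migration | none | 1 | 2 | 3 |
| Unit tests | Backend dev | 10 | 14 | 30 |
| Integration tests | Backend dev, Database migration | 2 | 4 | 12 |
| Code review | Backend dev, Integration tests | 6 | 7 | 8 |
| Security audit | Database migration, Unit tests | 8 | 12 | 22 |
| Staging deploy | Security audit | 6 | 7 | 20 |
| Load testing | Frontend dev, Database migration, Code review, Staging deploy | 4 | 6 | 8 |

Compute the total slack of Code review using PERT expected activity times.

te_Backend dev = (1 + 4·7 + 19)/6 = 48/6 = 8
te_Frontend dev = (3 + 4·4 + 11)/6 = 30/6 = 5
te_Database migration = (1 + 4·2 + 3)/6 = 12/6 = 2
te_Unit tests = (10 + 4·14 + 30)/6 = 96/6 = 16
te_Integration tests = (2 + 4·4 + 12)/6 = 30/6 = 5
te_Code review = (6 + 4·7 + 8)/6 = 42/6 = 7
te_Security audit = (8 + 4·12 + 22)/6 = 78/6 = 13
te_Staging deploy = (6 + 4·7 + 20)/6 = 54/6 = 9
te_Load testing = (4 + 4·6 + 8)/6 = 36/6 = 6

Forward pass:
ES_Backend dev = 0; EF_Backend dev = 8
ES_Frontend dev = 0; EF_Frontend dev = 5
ES_Database migration = 0; EF_Database migration = 2
ES_Unit tests = 8; EF_Unit tests = 8+16 = 24
ES_Integration tests = max(EF_Backend dev=8, EF_Database migration=2) = 8; EF_Integration tests = 8+5 = 13
ES_Code review = max(EF_Backend dev=8, EF_Integration tests=13) = 13; EF_Code review = 13+7 = 20
ES_Security audit = max(EF_Database migration=2, EF_Unit tests=24) = 24; EF_Security audit = 24+13 = 37
ES_Staging deploy = 37; EF_Staging deploy = 37+9 = 46
ES_Load testing = max(EF_Frontend dev=5, EF_Database migration=2, EF_Code review=20, EF_Staging deploy=46) = 46; EF_Load testing = 46+6 = 52
Expected project duration μ = 52 days. Critical path: Backend dev → Unit tests → Security audit → Staging deploy → Load testing.

Backward pass:
LF_Load testing = 52; LS_Load testing = 52−6 = 46
LF_Staging deploy = LS_Load testing = 46; LS_Staging deploy = 46−9 = 37
LF_Security audit = LS_Staging deploy = 37; LS_Security audit = 37−13 = 24
LF_Code review = LS_Load testing = 46; LS_Code review = 46−7 = 39
LF_Integration tests = LS_Code review = 39; LS_Integration tests = 39−5 = 34
LF_Unit tests = LS_Security audit = 24; LS_Unit tests = 24−16 = 8
LF_Database migration = min(LS_Integration tests=34, LS_Security audit=24, LS_Load testing=46) = 24; LS_Database migration = 24−2 = 22
LF_Frontend dev = LS_Load testing = 46; LS_Frontend dev = 46−5 = 41
LF_Backend dev = min(LS_Unit tests=8, LS_Integration tests=34, LS_Code review=39) = 8; LS_Backend dev = 8−8 = 0
Slack_Code review = LS_Code review − ES_Code review = 39 − 13 = 26

26 days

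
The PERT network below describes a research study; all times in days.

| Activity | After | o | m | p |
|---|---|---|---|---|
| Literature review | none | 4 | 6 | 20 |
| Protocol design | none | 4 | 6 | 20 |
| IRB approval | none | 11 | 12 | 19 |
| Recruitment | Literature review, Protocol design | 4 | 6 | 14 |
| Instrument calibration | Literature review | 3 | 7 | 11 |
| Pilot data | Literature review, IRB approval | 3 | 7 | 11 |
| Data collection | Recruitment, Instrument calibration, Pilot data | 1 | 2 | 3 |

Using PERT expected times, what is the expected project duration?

te_Literature review = (4 + 4·6 + 20)/6 = 48/6 = 8
te_Protocol design = (4 + 4·6 + 20)/6 = 48/6 = 8
te_IRB approval = (11 + 4·12 + 19)/6 = 78/6 = 13
te_Recruitment = (4 + 4·6 + 14)/6 = 42/6 = 7
te_Instrument calibration = (3 + 4·7 + 11)/6 = 42/6 = 7
te_Pilot data = (3 + 4·7 + 11)/6 = 42/6 = 7
te_Data collection = (1 + 4·2 + 3)/6 = 12/6 = 2

Forward pass:
ES_Literature review = 0; EF_Literature review = 8
ES_Protocol design = 0; EF_Protocol design = 8
ES_IRB approval = 0; EF_IRB approval = 13
ES_Recruitment = max(EF_Literature review=8, EF_Protocol design=8) = 8; EF_Recruitment = 8+7 = 15
ES_Instrument calibration = 8; EF_Instrument calibration = 8+7 = 15
ES_Pilot data = max(EF_Literature review=8, EF_IRB approval=13) = 13; EF_Pilot data = 13+7 = 20
ES_Data collection = max(EF_Recruitment=15, EF_Instrument calibration=15, EF_Pilot data=20) = 20; EF_Data collection = 20+2 = 22
Expected project duration μ = 22 days. Critical path: IRB approval → Pilot data → Data collection.

22 days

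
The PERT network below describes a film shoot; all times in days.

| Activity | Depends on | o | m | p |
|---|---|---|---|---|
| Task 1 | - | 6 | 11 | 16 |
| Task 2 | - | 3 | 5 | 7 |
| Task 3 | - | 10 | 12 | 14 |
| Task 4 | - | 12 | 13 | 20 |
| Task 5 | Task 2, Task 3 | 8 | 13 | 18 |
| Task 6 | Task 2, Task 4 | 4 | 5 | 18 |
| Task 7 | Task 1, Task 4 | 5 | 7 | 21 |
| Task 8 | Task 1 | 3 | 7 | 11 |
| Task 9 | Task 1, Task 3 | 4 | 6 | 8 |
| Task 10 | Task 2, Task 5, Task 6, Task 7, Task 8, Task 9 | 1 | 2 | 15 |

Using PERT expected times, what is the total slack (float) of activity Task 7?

te_Task 1 = (6 + 4·11 + 16)/6 = 66/6 = 11
te_Task 2 = (3 + 4·5 + 7)/6 = 30/6 = 5
te_Task 3 = (10 + 4·12 + 14)/6 = 72/6 = 12
te_Task 4 = (12 + 4·13 + 20)/6 = 84/6 = 14
te_Task 5 = (8 + 4·13 + 18)/6 = 78/6 = 13
te_Task 6 = (4 + 4·5 + 18)/6 = 42/6 = 7
te_Task 7 = (5 + 4·7 + 21)/6 = 54/6 = 9
te_Task 8 = (3 + 4·7 + 11)/6 = 42/6 = 7
te_Task 9 = (4 + 4·6 + 8)/6 = 36/6 = 6
te_Task 10 = (1 + 4·2 + 15)/6 = 24/6 = 4

Forward pass:
ES_Task 1 = 0; EF_Task 1 = 11
ES_Task 2 = 0; EF_Task 2 = 5
ES_Task 3 = 0; EF_Task 3 = 12
ES_Task 4 = 0; EF_Task 4 = 14
ES_Task 5 = max(EF_Task 2=5, EF_Task 3=12) = 12; EF_Task 5 = 12+13 = 25
ES_Task 6 = max(EF_Task 2=5, EF_Task 4=14) = 14; EF_Task 6 = 14+7 = 21
ES_Task 7 = max(EF_Task 1=11, EF_Task 4=14) = 14; EF_Task 7 = 14+9 = 23
ES_Task 8 = 11; EF_Task 8 = 11+7 = 18
ES_Task 9 = max(EF_Task 1=11, EF_Task 3=12) = 12; EF_Task 9 = 12+6 = 18
ES_Task 10 = max(EF_Task 2=5, EF_Task 5=25, EF_Task 6=21, EF_Task 7=23, EF_Task 8=18, EF_Task 9=18) = 25; EF_Task 10 = 25+4 = 29
Expected project duration μ = 29 days. Critical path: Task 3 → Task 5 → Task 10.

Backward pass:
LF_Task 10 = 29; LS_Task 10 = 29−4 = 25
LF_Task 9 = LS_Task 10 = 25; LS_Task 9 = 25−6 = 19
LF_Task 8 = LS_Task 10 = 25; LS_Task 8 = 25−7 = 18
LF_Task 7 = LS_Task 10 = 25; LS_Task 7 = 25−9 = 16
LF_Task 6 = LS_Task 10 = 25; LS_Task 6 = 25−7 = 18
LF_Task 5 = LS_Task 10 = 25; LS_Task 5 = 25−13 = 12
LF_Task 4 = min(LS_Task 6=18, LS_Task 7=16) = 16; LS_Task 4 = 16−14 = 2
LF_Task 3 = min(LS_Task 5=12, LS_Task 9=19) = 12; LS_Task 3 = 12−12 = 0
LF_Task 2 = min(LS_Task 5=12, LS_Task 6=18, LS_Task 10=25) = 12; LS_Task 2 = 12−5 = 7
LF_Task 1 = min(LS_Task 7=16, LS_Task 8=18, LS_Task 9=19) = 16; LS_Task 1 = 16−11 = 5
Slack_Task 7 = LS_Task 7 − ES_Task 7 = 16 − 14 = 2

2 days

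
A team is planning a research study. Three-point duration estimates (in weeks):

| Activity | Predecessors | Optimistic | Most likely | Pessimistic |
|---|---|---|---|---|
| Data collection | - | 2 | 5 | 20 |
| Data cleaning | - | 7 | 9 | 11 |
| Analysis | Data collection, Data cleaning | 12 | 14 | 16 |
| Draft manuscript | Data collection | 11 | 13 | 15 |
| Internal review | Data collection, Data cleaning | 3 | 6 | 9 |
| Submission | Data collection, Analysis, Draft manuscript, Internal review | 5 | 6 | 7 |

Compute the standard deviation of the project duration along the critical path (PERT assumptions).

te_Data collection = (2 + 4·5 + 20)/6 = 42/6 = 7; σ²_Data collection = ((20−2)/6)² = 9.000
te_Data cleaning = (7 + 4·9 + 11)/6 = 54/6 = 9; σ²_Data cleaning = ((11−7)/6)² = 0.444
te_Analysis = (12 + 4·14 + 16)/6 = 84/6 = 14; σ²_Analysis = ((16−12)/6)² = 0.444
te_Draft manuscript = (11 + 4·13 + 15)/6 = 78/6 = 13; σ²_Draft manuscript = ((15−11)/6)² = 0.444
te_Internal review = (3 + 4·6 + 9)/6 = 36/6 = 6; σ²_Internal review = ((9−3)/6)² = 1.000
te_Submission = (5 + 4·6 + 7)/6 = 36/6 = 6; σ²_Submission = ((7−5)/6)² = 0.111

Forward pass:
ES_Data collection = 0; EF_Data collection = 7
ES_Data cleaning = 0; EF_Data cleaning = 9
ES_Analysis = max(EF_Data collection=7, EF_Data cleaning=9) = 9; EF_Analysis = 9+14 = 23
ES_Draft manuscript = 7; EF_Draft manuscript = 7+13 = 20
ES_Internal review = max(EF_Data collection=7, EF_Data cleaning=9) = 9; EF_Internal review = 9+6 = 15
ES_Submission = max(EF_Data collection=7, EF_Analysis=23, EF_Draft manuscript=20, EF_Internal review=15) = 23; EF_Submission = 23+6 = 29
Expected project duration μ = 29 weeks. Critical path: Data cleaning → Analysis → Submission.

Variance along critical path = 0.444 + 0.444 + 0.111 = 1.000
σ = √1.000 = 1.000 weeks

1.00 weeks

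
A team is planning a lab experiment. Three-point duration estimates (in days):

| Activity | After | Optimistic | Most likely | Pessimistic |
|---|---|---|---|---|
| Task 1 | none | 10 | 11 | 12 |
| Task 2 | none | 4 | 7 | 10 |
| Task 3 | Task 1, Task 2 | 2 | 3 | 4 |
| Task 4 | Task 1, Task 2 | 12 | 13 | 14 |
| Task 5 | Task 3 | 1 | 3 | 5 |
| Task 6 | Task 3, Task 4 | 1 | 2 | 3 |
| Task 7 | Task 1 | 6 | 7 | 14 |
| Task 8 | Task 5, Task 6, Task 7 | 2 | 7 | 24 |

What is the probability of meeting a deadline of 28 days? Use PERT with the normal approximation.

0.030

te_Task 1 = (10 + 4·11 + 12)/6 = 66/6 = 11; σ²_Task 1 = ((12−10)/6)² = 0.111
te_Task 2 = (4 + 4·7 + 10)/6 = 42/6 = 7; σ²_Task 2 = ((10−4)/6)² = 1.000
te_Task 3 = (2 + 4·3 + 4)/6 = 18/6 = 3; σ²_Task 3 = ((4−2)/6)² = 0.111
te_Task 4 = (12 + 4·13 + 14)/6 = 78/6 = 13; σ²_Task 4 = ((14−12)/6)² = 0.111
te_Task 5 = (1 + 4·3 + 5)/6 = 18/6 = 3; σ²_Task 5 = ((5−1)/6)² = 0.444
te_Task 6 = (1 + 4·2 + 3)/6 = 12/6 = 2; σ²_Task 6 = ((3−1)/6)² = 0.111
te_Task 7 = (6 + 4·7 + 14)/6 = 48/6 = 8; σ²_Task 7 = ((14−6)/6)² = 1.778
te_Task 8 = (2 + 4·7 + 24)/6 = 54/6 = 9; σ²_Task 8 = ((24−2)/6)² = 13.444

Forward pass:
ES_Task 1 = 0; EF_Task 1 = 11
ES_Task 2 = 0; EF_Task 2 = 7
ES_Task 3 = max(EF_Task 1=11, EF_Task 2=7) = 11; EF_Task 3 = 11+3 = 14
ES_Task 4 = max(EF_Task 1=11, EF_Task 2=7) = 11; EF_Task 4 = 11+13 = 24
ES_Task 5 = 14; EF_Task 5 = 14+3 = 17
ES_Task 6 = max(EF_Task 3=14, EF_Task 4=24) = 24; EF_Task 6 = 24+2 = 26
ES_Task 7 = 11; EF_Task 7 = 11+8 = 19
ES_Task 8 = max(EF_Task 5=17, EF_Task 6=26, EF_Task 7=19) = 26; EF_Task 8 = 26+9 = 35
Expected project duration μ = 35 days. Critical path: Task 1 → Task 4 → Task 6 → Task 8.

Variance along critical path = 0.111 + 0.111 + 0.111 + 13.444 = 13.778; σ = √13.778 = 3.712 days.
Z = (28 − 35) / 3.712 = -1.886
P(T ≤ 28) = Φ(-1.886) ≈ 0.030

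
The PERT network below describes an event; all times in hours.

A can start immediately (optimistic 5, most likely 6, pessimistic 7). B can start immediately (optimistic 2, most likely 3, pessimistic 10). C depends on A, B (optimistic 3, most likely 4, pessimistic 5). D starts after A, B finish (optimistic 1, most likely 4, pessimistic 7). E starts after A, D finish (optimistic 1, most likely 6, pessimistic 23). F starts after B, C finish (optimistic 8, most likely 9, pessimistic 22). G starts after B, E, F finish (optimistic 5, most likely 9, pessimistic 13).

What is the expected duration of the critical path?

30 hours

te_A = (5 + 4·6 + 7)/6 = 36/6 = 6
te_B = (2 + 4·3 + 10)/6 = 24/6 = 4
te_C = (3 + 4·4 + 5)/6 = 24/6 = 4
te_D = (1 + 4·4 + 7)/6 = 24/6 = 4
te_E = (1 + 4·6 + 23)/6 = 48/6 = 8
te_F = (8 + 4·9 + 22)/6 = 66/6 = 11
te_G = (5 + 4·9 + 13)/6 = 54/6 = 9

Forward pass:
ES_A = 0; EF_A = 6
ES_B = 0; EF_B = 4
ES_C = max(EF_A=6, EF_B=4) = 6; EF_C = 6+4 = 10
ES_D = max(EF_A=6, EF_B=4) = 6; EF_D = 6+4 = 10
ES_E = max(EF_A=6, EF_D=10) = 10; EF_E = 10+8 = 18
ES_F = max(EF_B=4, EF_C=10) = 10; EF_F = 10+11 = 21
ES_G = max(EF_B=4, EF_E=18, EF_F=21) = 21; EF_G = 21+9 = 30
Expected project duration μ = 30 hours. Critical path: A → C → F → G.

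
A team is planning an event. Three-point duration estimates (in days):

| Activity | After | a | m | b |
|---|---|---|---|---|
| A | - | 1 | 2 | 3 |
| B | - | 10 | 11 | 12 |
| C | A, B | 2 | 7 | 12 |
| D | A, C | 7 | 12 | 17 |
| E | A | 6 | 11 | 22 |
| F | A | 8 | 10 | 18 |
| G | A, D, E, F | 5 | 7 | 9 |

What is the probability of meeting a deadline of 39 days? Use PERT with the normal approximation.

0.791

te_A = (1 + 4·2 + 3)/6 = 12/6 = 2; σ²_A = ((3−1)/6)² = 0.111
te_B = (10 + 4·11 + 12)/6 = 66/6 = 11; σ²_B = ((12−10)/6)² = 0.111
te_C = (2 + 4·7 + 12)/6 = 42/6 = 7; σ²_C = ((12−2)/6)² = 2.778
te_D = (7 + 4·12 + 17)/6 = 72/6 = 12; σ²_D = ((17−7)/6)² = 2.778
te_E = (6 + 4·11 + 22)/6 = 72/6 = 12; σ²_E = ((22−6)/6)² = 7.111
te_F = (8 + 4·10 + 18)/6 = 66/6 = 11; σ²_F = ((18−8)/6)² = 2.778
te_G = (5 + 4·7 + 9)/6 = 42/6 = 7; σ²_G = ((9−5)/6)² = 0.444

Forward pass:
ES_A = 0; EF_A = 2
ES_B = 0; EF_B = 11
ES_C = max(EF_A=2, EF_B=11) = 11; EF_C = 11+7 = 18
ES_D = max(EF_A=2, EF_C=18) = 18; EF_D = 18+12 = 30
ES_E = 2; EF_E = 2+12 = 14
ES_F = 2; EF_F = 2+11 = 13
ES_G = max(EF_A=2, EF_D=30, EF_E=14, EF_F=13) = 30; EF_G = 30+7 = 37
Expected project duration μ = 37 days. Critical path: B → C → D → G.

Variance along critical path = 0.111 + 2.778 + 2.778 + 0.444 = 6.111; σ = √6.111 = 2.472 days.
Z = (39 − 37) / 2.472 = 0.809
P(T ≤ 39) = Φ(0.809) ≈ 0.791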